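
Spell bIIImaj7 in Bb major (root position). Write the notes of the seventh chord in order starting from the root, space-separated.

Db F Ab C

The root of bIIImaj7 is the lowered 3rd degree: D becomes Db. Building the major-seventh chord from the parallel minor on Db: Db–F–Ab–C.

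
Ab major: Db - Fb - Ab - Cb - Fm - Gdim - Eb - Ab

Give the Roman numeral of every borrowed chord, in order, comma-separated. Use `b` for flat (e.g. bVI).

bVI, bIII

Ab major has the diatonic set Ab, Bbm, Cm, Db, Eb, Fm, Gdim. Db, Ab, Fm, Gdim and Eb are all diatonic. Fb (Fb–Ab–Cb) doesn't fit — on degree 6 Ab major would have Fm (vi). Fb is the degree-6 chord of Ab minor, so it is the borrowed bVI. But Cb (Cb–Eb–Gb) is foreign: the diatonic iii on degree 3 is Cm, whereas Cb comes from Ab minor. It is labeled bIII.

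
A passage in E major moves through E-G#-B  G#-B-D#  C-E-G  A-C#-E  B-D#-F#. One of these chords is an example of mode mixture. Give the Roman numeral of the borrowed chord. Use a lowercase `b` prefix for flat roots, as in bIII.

bVI

The diatonic triads in E major are E, F#m, G#m, A, B, C#m, D#dim. E–G#–B = E, G#–B–D# = G#m, A–C#–E = A and B–D#–F# = B all belong to that set. C–E–G is not: scale degree 6 in E major carries C#m (vi). In E minor the chord on that degree is C, so here it functions as bVI, borrowed from the parallel minor.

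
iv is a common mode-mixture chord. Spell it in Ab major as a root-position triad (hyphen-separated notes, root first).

iv is built on scale degree 4, which is Db in both Ab major and its parallel. Stacking thirds in Ab minor on Db gives Db–Fb–Ab.

Db-Fb-Ab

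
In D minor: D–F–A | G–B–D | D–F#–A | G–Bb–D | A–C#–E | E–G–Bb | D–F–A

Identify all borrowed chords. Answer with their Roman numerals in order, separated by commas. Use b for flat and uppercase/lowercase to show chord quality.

D minor has the diatonic set Dm, Edim, F, Gm, A, Bb, C (with V from harmonic minor). D–F–A = Dm, G–Bb–D = Gm, A–C#–E = A and E–G–Bb = Edim all belong to that set. G–B–D is not: scale degree 4 in D minor carries Gm (iv). In D major the chord on that degree is G, so here it functions as IV, borrowed from the parallel major. D–F#–A is not: scale degree 1 in D minor carries Dm (i). In D major the chord on that degree is D, so here it functions as I, borrowed from the parallel major.

IV, I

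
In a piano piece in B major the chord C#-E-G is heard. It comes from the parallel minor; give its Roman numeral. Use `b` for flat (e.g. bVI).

C# is scale degree 2 in B major. The diatonic chord on degree 2 would be C#m (ii), but C#–E–G is the diminished chord from B minor. As a borrowed chord it is labeled ii°.

ii°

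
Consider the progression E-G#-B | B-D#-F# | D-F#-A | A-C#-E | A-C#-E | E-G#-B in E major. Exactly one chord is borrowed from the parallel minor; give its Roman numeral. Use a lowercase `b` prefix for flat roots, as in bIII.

bVII

The diatonic triads in E major are E, F#m, G#m, A, B, C#m, D#dim. Of the given chords, E–G#–B = E, B–D#–F# = B and A–C#–E = A are diatonic. D–F#–A is not: scale degree 7 in E major carries D#dim (vii°). In E minor the chord on that degree is D, so here it functions as bVII, borrowed from the parallel minor.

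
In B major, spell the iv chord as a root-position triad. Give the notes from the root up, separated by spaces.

The root, E, is scale degree 4 — the same note in B major and B minor; only the chord quality changes. In B minor the chord on E is E–G–B.

E G B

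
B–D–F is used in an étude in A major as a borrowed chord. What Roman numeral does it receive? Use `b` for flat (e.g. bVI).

ii°

The root B is the diatonic 2nd degree of A major; the borrowing shows in the chord quality. Diatonically A major has Bm (ii) on that degree; B–D–F is instead the diminished chord native to A minor, so it takes the label ii°.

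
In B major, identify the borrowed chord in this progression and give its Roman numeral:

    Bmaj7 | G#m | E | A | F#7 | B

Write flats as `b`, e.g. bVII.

In B major the diatonic chords are B, C#m, D#m, E, F#, G#m, A#dim. Of the given chords, Bmaj7, G#m, E, F#7 and B are diatonic. A (A–C#–E) doesn't fit — on degree 7 B major would have A#dim (vii°). A is the degree-7 chord of B minor, so it is the borrowed bVII.

bVII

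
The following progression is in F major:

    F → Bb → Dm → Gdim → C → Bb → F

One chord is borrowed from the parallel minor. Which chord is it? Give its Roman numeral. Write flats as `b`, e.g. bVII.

ii°

In F major the diatonic chords are F, Gm, Am, Bb, C, Dm, Edim. Of the given chords, F, Bb, Dm and C are diatonic. But Gdim (G–Bb–Db) is foreign: the diatonic ii on degree 2 is Gm, whereas Gdim comes from F minor. It is labeled ii°.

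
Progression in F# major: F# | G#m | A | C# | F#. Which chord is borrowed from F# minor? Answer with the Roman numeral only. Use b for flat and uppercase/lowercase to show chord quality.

bIII

F# major has the diatonic set F#, G#m, A#m, B, C#, D#m, E#dim. F#, G#m and C# all belong to that set. But A (A–C#–E) is foreign: the diatonic iii on degree 3 is A#m, whereas A comes from F# minor. It is labeled bIII.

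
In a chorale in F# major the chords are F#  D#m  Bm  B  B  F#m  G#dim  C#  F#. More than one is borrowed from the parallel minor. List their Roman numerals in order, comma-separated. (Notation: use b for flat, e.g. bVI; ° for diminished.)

iv, i, ii°

F# major has the diatonic set F#, G#m, A#m, B, C#, D#m, E#dim. Of the given chords, F#, D#m, B and C# are diatonic. But Bm (B–D–F#) is foreign: the diatonic IV on degree 4 is B, whereas Bm comes from F# minor. It is labeled iv. But F#m (F#–A–C#) is foreign: the diatonic I on degree 1 is F#, whereas F#m comes from F# minor. It is labeled i. But G#dim (G#–B–D) is foreign: the diatonic ii on degree 2 is G#m, whereas G#dim comes from F# minor. It is labeled ii°.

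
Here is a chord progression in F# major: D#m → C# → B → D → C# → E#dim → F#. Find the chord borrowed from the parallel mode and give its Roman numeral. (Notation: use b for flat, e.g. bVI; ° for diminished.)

bVI

In F# major the diatonic chords are F#, G#m, A#m, B, C#, D#m, E#dim. D#m, C#, B, E#dim and F# all belong to that set. D (D–F#–A) is not: scale degree 6 in F# major carries D#m (vi). In F# minor the chord on that degree is D, so here it functions as bVI, borrowed from the parallel minor.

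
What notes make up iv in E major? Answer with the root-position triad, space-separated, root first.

A C E

iv is built on scale degree 4, which is A in both E major and its parallel. Building the minor chord from the parallel minor on A: A–C–E.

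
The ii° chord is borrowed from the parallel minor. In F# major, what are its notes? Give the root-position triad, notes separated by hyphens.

ii° is built on scale degree 2, which is G# in both F# major and its parallel. In F# minor the chord on G# is G#–B–D.

G#-B-D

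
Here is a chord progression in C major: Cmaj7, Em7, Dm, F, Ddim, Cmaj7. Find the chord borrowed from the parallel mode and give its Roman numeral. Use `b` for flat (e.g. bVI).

ii°

C major has the diatonic set C, Dm, Em, F, G, Am, Bdim. Of the given chords, Cmaj7, Em7, Dm and F are diatonic. Ddim (D–F–Ab) is not: scale degree 2 in C major carries Dm (ii). In C minor the chord on that degree is Ddim, so here it functions as ii°, borrowed from the parallel minor.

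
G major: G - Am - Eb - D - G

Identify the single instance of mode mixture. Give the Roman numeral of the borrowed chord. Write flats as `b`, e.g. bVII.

G major has the diatonic set G, Am, Bm, C, D, Em, F#dim. G, Am and D all belong to that set. Eb (Eb–G–Bb) doesn't fit — on degree 6 G major would have Em (vi). Eb is the degree-6 chord of G minor, so it is the borrowed bVI.

bVI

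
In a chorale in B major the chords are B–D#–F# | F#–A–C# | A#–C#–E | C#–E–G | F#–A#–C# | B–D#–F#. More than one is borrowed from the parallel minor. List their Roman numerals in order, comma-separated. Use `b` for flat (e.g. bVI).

The diatonic triads in B major are B, C#m, D#m, E, F#, G#m, A#dim. B–D#–F# = B, A#–C#–E = A#dim and F#–A#–C# = F# are all diatonic. But F#–A–C# is foreign: the diatonic V on degree 5 is F#, whereas F#m comes from B minor. It is labeled v. C#–E–G doesn't fit — on degree 2 B major would have C#m (ii). C#dim is the degree-2 chord of B minor, so it is the borrowed ii°.

v, ii°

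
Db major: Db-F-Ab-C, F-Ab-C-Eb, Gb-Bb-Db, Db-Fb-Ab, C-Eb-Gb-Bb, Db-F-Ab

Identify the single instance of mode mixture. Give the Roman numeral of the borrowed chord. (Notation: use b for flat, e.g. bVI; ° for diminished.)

In Db major the diatonic chords are Db, Ebm, Fm, Gb, Ab, Bbm, Cdim. Db–F–Ab–C = Dbmaj7, F–Ab–C–Eb = Fm7, Gb–Bb–Db = Gb, C–Eb–Gb–Bb = Cm7b5 and Db–F–Ab = Db all belong to that set. Db–Fb–Ab doesn't fit — on degree 1 Db major would have Db (I). Dbm is the degree-1 chord of Db minor, so it is the borrowed i.

i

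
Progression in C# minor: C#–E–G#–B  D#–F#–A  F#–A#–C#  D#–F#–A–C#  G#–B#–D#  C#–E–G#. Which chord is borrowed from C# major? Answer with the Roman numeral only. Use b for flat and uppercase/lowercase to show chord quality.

In C# minor (with V from harmonic minor) the diatonic chords are C#m, D#dim, E, F#m, G#, A, B. C#–E–G#–B = C#m7, D#–F#–A = D#dim, D#–F#–A–C# = D#m7b5, G#–B#–D# = G# and C#–E–G# = C#m are all diatonic. But F#–A#–C# is foreign: the diatonic iv on degree 4 is F#m, whereas F# comes from C# major. It is labeled IV.

IV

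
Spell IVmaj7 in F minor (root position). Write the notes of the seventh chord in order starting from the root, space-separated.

Bb D F A

The root, Bb, is scale degree 4 — the same note in F minor and F major; only the chord quality changes. In F major the chord on Bb is Bb–D–F–A.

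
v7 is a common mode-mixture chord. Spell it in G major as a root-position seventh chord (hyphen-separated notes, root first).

D-F-A-C

v7 is built on scale degree 5, which is D in both G major and its parallel. Stacking thirds in G minor on D gives D–F–A–C.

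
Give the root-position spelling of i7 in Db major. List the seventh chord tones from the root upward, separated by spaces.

Db Fb Ab Cb

The root, Db, is scale degree 1 — the same note in Db major and Db minor; only the chord quality changes. Stacking thirds in Db minor on Db gives Db–Fb–Ab–Cb.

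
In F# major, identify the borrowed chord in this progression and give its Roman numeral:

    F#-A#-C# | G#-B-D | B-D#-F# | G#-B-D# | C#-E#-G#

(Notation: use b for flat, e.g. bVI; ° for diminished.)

ii°

The diatonic triads in F# major are F#, G#m, A#m, B, C#, D#m, E#dim. F#–A#–C# = F#, B–D#–F# = B, G#–B–D# = G#m and C#–E#–G# = C# all belong to that set. G#–B–D doesn't fit — on degree 2 F# major would have G#m (ii). G#dim is the degree-2 chord of F# minor, so it is the borrowed ii°.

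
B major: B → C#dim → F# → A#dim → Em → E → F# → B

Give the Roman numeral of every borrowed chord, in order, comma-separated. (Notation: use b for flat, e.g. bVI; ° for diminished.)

The diatonic triads in B major are B, C#m, D#m, E, F#, G#m, A#dim. Of the given chords, B, F#, A#dim and E are diatonic. C#dim (C#–E–G) is not: scale degree 2 in B major carries C#m (ii). In B minor the chord on that degree is C#dim, so here it functions as ii°, borrowed from the parallel minor. Em (E–G–B) doesn't fit — on degree 4 B major would have E (IV). Em is the degree-4 chord of B minor, so it is the borrowed iv.

ii°, iv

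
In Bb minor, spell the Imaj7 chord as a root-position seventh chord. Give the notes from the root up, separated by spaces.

Bb D F A

Imaj7 is built on scale degree 1, which is Bb in both Bb minor and its parallel. Stacking thirds in Bb major on Bb gives Bb–D–F–A.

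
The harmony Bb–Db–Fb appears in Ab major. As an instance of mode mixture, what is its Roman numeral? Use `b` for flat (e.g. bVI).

The root Bb is the diatonic 2nd degree of Ab major; the borrowing shows in the chord quality. Bb–Db–Fb is a diminished chord — the form found in Ab minor, not the diatonic ii (Bbm). Borrowed into Ab major it is written ii°.

ii°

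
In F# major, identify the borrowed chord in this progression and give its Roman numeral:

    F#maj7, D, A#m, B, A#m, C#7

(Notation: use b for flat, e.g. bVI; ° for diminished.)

In F# major the diatonic chords are F#, G#m, A#m, B, C#, D#m, E#dim. F#maj7, A#m, B and C#7 are all diatonic. D (D–F#–A) doesn't fit — on degree 6 F# major would have D#m (vi). D is the degree-6 chord of F# minor, so it is the borrowed bVI.

bVI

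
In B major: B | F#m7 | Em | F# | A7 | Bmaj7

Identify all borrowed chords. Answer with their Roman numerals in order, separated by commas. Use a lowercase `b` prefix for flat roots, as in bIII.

v7, iv, bVII7

B major has the diatonic set B, C#m, D#m, E, F#, G#m, A#dim. Of the given chords, B, F# and Bmaj7 are diatonic. But F#m7 (F#–A–C#–E) is foreign: the diatonic V on degree 5 is F#, whereas F#m7 comes from B minor. It is labeled v7. Em (E–G–B) is not: scale degree 4 in B major carries E (IV). In B minor the chord on that degree is Em, so here it functions as iv, borrowed from the parallel minor. A7 (A–C#–E–G) doesn't fit — on degree 7 B major would have A#dim (vii°). A7 is the degree-7 chord of B minor, so it is the borrowed bVII7.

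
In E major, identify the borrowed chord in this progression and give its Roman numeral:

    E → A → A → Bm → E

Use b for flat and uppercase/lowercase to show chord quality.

The diatonic triads in E major are E, F#m, G#m, A, B, C#m, D#dim. Of the given chords, E and A are diatonic. Bm (B–D–F#) is not: scale degree 5 in E major carries B (V). In E minor the chord on that degree is Bm, so here it functions as v, borrowed from the parallel minor.

v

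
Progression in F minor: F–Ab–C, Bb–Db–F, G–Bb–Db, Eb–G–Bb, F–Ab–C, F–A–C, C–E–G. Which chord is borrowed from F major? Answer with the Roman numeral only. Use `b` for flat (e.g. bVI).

The diatonic triads in F minor (with V from harmonic minor) are Fm, Gdim, Ab, Bbm, C, Db, Eb. Of the given chords, F–Ab–C = Fm, Bb–Db–F = Bbm, G–Bb–Db = Gdim, Eb–G–Bb = Eb and C–E–G = C are diatonic. But F–A–C is foreign: the diatonic i on degree 1 is Fm, whereas F comes from F major. It is labeled I.

I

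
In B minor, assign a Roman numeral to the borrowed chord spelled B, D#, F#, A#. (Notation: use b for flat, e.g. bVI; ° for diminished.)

B is scale degree 1 in B minor. Diatonically B minor has Bm (i) on that degree; B–D#–F#–A# is instead the major-seventh chord native to B major, so it takes the label Imaj7.

Imaj7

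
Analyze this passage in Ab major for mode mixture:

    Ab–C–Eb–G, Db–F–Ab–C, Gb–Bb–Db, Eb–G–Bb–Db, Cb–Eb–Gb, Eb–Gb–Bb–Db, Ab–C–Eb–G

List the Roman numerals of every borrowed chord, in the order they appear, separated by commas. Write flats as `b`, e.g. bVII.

bVII, bIII, v7

The diatonic triads in Ab major are Ab, Bbm, Cm, Db, Eb, Fm, Gdim. Ab–C–Eb–G = Abmaj7, Db–F–Ab–C = Dbmaj7 and Eb–G–Bb–Db = Eb7 all belong to that set. Gb–Bb–Db doesn't fit — on degree 7 Ab major would have Gdim (vii°). Gb is the degree-7 chord of Ab minor, so it is the borrowed bVII. But Cb–Eb–Gb is foreign: the diatonic iii on degree 3 is Cm, whereas Cb comes from Ab minor. It is labeled bIII. But Eb–Gb–Bb–Db is foreign: the diatonic V on degree 5 is Eb, whereas Ebm7 comes from Ab minor. It is labeled v7.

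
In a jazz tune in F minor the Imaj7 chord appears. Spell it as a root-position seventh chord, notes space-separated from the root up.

Imaj7 is built on scale degree 1, which is F in both F minor and its parallel. Stacking thirds in F major on F gives F–A–C–E.

F A C E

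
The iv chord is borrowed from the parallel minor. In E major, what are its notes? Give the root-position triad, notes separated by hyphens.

iv is built on scale degree 4, which is A in both E major and its parallel. In E minor the chord on A is A–C–E.

A-C-E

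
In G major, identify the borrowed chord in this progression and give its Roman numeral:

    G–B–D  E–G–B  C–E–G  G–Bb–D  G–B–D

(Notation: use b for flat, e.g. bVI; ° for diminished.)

i

The diatonic triads in G major are G, Am, Bm, C, D, Em, F#dim. G–B–D = G, E–G–B = Em and C–E–G = C all belong to that set. But G–Bb–D is foreign: the diatonic I on degree 1 is G, whereas Gm comes from G minor. It is labeled i.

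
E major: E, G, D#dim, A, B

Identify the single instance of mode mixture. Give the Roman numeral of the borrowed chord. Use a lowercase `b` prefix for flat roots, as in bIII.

The diatonic triads in E major are E, F#m, G#m, A, B, C#m, D#dim. Of the given chords, E, D#dim, A and B are diatonic. G (G–B–D) doesn't fit — on degree 3 E major would have G#m (iii). G is the degree-3 chord of E minor, so it is the borrowed bIII.

bIII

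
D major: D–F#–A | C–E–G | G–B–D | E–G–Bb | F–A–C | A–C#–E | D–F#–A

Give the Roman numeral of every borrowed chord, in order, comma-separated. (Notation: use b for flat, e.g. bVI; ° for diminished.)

In D major the diatonic chords are D, Em, F#m, G, A, Bm, C#dim. Of the given chords, D–F#–A = D, G–B–D = G and A–C#–E = A are diatonic. C–E–G is not: scale degree 7 in D major carries C#dim (vii°). In D minor the chord on that degree is C, so here it functions as bVII, borrowed from the parallel minor. E–G–Bb is not: scale degree 2 in D major carries Em (ii). In D minor the chord on that degree is Edim, so here it functions as ii°, borrowed from the parallel minor. F–A–C doesn't fit — on degree 3 D major would have F#m (iii). F is the degree-3 chord of D minor, so it is the borrowed bIII.

bVII, ii°, bIII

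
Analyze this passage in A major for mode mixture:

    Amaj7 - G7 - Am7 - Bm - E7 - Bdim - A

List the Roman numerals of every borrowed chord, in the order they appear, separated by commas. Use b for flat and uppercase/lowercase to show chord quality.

bVII7, i7, ii°

A major has the diatonic set A, Bm, C#m, D, E, F#m, G#dim. Of the given chords, Amaj7, Bm, E7 and A are diatonic. But G7 (G–B–D–F) is foreign: the diatonic vii° on degree 7 is G#dim, whereas G7 comes from A minor. It is labeled bVII7. Am7 (A–C–E–G) is not: scale degree 1 in A major carries A (I). In A minor the chord on that degree is Am7, so here it functions as i7, borrowed from the parallel minor. Bdim (B–D–F) is not: scale degree 2 in A major carries Bm (ii). In A minor the chord on that degree is Bdim, so here it functions as ii°, borrowed from the parallel minor.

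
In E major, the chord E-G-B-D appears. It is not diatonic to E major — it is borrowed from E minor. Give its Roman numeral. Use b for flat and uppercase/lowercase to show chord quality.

i7

The root E is the diatonic 1st degree of E major; the borrowing shows in the chord quality. Diatonically E major has E (I) on that degree; E–G–B–D is instead the minor-seventh chord native to E minor, so it takes the label i7.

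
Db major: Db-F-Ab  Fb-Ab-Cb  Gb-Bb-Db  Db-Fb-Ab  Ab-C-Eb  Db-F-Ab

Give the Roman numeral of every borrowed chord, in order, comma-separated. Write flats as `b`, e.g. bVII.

bIII, i

The diatonic triads in Db major are Db, Ebm, Fm, Gb, Ab, Bbm, Cdim. Of the given chords, Db–F–Ab = Db, Gb–Bb–Db = Gb and Ab–C–Eb = Ab are diatonic. Fb–Ab–Cb is not: scale degree 3 in Db major carries Fm (iii). In Db minor the chord on that degree is Fb, so here it functions as bIII, borrowed from the parallel minor. Db–Fb–Ab is not: scale degree 1 in Db major carries Db (I). In Db minor the chord on that degree is Dbm, so here it functions as i, borrowed from the parallel minor.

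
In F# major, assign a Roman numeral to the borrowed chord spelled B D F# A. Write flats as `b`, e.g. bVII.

iv7

The root B is the diatonic 4th degree of F# major; the borrowing shows in the chord quality. Diatonically F# major has B (IV) on that degree; B–D–F#–A is instead the minor-seventh chord native to F# minor, so it takes the label iv7.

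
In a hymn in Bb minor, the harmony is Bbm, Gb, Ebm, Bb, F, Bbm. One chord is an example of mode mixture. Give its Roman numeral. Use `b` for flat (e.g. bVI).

I

Bb minor has the diatonic set Bbm, Cdim, Db, Ebm, F, Gb, Ab (with V from harmonic minor). Bbm, Gb, Ebm and F all belong to that set. Bb (Bb–D–F) doesn't fit — on degree 1 Bb minor would have Bbm (i). Bb is the degree-1 chord of Bb major, so it is the borrowed I.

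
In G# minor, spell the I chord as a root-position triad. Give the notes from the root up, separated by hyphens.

G#-B#-D#

I is built on scale degree 1, which is G# in both G# minor and its parallel. Stacking thirds in G# major on G# gives G#–B#–D#.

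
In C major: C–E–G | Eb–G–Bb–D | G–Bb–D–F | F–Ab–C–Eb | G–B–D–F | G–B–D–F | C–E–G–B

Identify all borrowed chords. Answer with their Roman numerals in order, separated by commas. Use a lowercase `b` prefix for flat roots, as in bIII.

bIIImaj7, v7, iv7

C major has the diatonic set C, Dm, Em, F, G, Am, Bdim. C–E–G = C, G–B–D–F = G7 and C–E–G–B = Cmaj7 all belong to that set. But Eb–G–Bb–D is foreign: the diatonic iii on degree 3 is Em, whereas Ebmaj7 comes from C minor. It is labeled bIIImaj7. G–Bb–D–F is not: scale degree 5 in C major carries G (V). In C minor the chord on that degree is Gm7, so here it functions as v7, borrowed from the parallel minor. But F–Ab–C–Eb is foreign: the diatonic IV on degree 4 is F, whereas Fm7 comes from C minor. It is labeled iv7.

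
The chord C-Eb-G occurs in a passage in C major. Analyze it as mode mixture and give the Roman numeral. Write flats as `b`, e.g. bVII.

i

C is scale degree 1 in C major. The diatonic chord on degree 1 would be C (I), but C–Eb–G is the minor chord from C minor. As a borrowed chord it is labeled i.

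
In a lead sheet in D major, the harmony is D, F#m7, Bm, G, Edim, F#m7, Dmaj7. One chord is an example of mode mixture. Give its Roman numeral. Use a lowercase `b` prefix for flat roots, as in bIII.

In D major the diatonic chords are D, Em, F#m, G, A, Bm, C#dim. Of the given chords, D, F#m7, Bm, G and Dmaj7 are diatonic. But Edim (E–G–Bb) is foreign: the diatonic ii on degree 2 is Em, whereas Edim comes from D minor. It is labeled ii°.

ii°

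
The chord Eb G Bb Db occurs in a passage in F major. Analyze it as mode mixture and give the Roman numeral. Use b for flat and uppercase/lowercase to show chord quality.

bVII7

The root Eb is the lowered 7th scale degree — diatonically F major has E there. The diatonic chord on degree 7 would be Edim (vii°), but Eb–G–Bb–Db is the dominant-seventh chord from F minor. As a borrowed chord it is labeled bVII7.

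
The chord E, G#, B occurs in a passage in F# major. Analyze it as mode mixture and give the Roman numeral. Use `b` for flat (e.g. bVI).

bVII

In F# major scale degree 7 is E#; E is its lowered form, from F# minor. The diatonic chord on degree 7 would be E#dim (vii°), but E–G#–B is the major chord from F# minor. As a borrowed chord it is labeled bVII.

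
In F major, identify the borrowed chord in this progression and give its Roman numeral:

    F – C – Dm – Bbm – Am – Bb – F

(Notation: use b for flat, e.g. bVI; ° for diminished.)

In F major the diatonic chords are F, Gm, Am, Bb, C, Dm, Edim. F, C, Dm, Am and Bb all belong to that set. But Bbm (Bb–Db–F) is foreign: the diatonic IV on degree 4 is Bb, whereas Bbm comes from F minor. It is labeled iv.

iv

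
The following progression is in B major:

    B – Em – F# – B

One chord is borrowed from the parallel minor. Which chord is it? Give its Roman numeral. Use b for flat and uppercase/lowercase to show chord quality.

iv

The diatonic triads in B major are B, C#m, D#m, E, F#, G#m, A#dim. B and F# are both diatonic. Em (E–G–B) doesn't fit — on degree 4 B major would have E (IV). Em is the degree-4 chord of B minor, so it is the borrowed iv.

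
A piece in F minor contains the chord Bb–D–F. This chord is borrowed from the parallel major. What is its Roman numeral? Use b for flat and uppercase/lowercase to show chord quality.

The root Bb is the diatonic 4th degree of F minor; the borrowing shows in the chord quality. The diatonic chord on degree 4 would be Bbm (iv), but Bb–D–F is the major chord from F major. As a borrowed chord it is labeled IV.

IV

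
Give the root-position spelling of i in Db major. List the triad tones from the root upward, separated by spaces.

i is built on scale degree 1, which is Db in both Db major and its parallel. Stacking thirds in Db minor on Db gives Db–Fb–Ab.

Db Fb Ab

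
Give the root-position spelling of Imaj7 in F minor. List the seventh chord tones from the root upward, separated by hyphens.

The root, F, is scale degree 1 — the same note in F minor and F major; only the chord quality changes. Building the major-seventh chord from the parallel major on F: F–A–C–E.

F-A-C-E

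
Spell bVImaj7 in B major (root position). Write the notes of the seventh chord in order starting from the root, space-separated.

G B D F#

bVImaj7 is built on the lowered scale degree 6. In B major degree 6 is G#; lowered it becomes G. In B minor the chord on G is G–B–D–F#.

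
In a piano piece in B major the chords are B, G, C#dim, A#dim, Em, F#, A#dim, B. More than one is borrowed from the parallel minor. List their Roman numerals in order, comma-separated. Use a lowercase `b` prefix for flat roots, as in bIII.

The diatonic triads in B major are B, C#m, D#m, E, F#, G#m, A#dim. B, A#dim and F# are all diatonic. But G (G–B–D) is foreign: the diatonic vi on degree 6 is G#m, whereas G comes from B minor. It is labeled bVI. C#dim (C#–E–G) is not: scale degree 2 in B major carries C#m (ii). In B minor the chord on that degree is C#dim, so here it functions as ii°, borrowed from the parallel minor. Em (E–G–B) is not: scale degree 4 in B major carries E (IV). In B minor the chord on that degree is Em, so here it functions as iv, borrowed from the parallel minor.

bVI, ii°, iv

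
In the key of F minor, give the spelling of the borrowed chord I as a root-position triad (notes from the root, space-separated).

F A C

The root, F, is scale degree 1 — the same note in F minor and F major; only the chord quality changes. Building the major chord from the parallel major on F: F–A–C.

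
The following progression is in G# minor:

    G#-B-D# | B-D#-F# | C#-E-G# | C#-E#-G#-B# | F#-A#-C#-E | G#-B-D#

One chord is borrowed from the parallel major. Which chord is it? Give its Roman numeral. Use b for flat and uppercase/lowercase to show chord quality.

IVmaj7

G# minor has the diatonic set G#m, A#dim, B, C#m, D#, E, F# (with V from harmonic minor). Of the given chords, G#–B–D# = G#m, B–D#–F# = B, C#–E–G# = C#m and F#–A#–C#–E = F#7 are diatonic. C#–E#–G#–B# is not: scale degree 4 in G# minor carries C#m (iv). In G# major the chord on that degree is C#maj7, so here it functions as IVmaj7, borrowed from the parallel major.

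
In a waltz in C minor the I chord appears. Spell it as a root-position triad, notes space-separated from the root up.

C E G

I is built on scale degree 1, which is C in both C minor and its parallel. Stacking thirds in C major on C gives C–E–G.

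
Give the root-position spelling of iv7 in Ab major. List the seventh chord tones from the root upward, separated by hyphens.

The root, Db, is scale degree 4 — the same note in Ab major and Ab minor; only the chord quality changes. Building the minor-seventh chord from the parallel minor on Db: Db–Fb–Ab–Cb.

Db-Fb-Ab-Cb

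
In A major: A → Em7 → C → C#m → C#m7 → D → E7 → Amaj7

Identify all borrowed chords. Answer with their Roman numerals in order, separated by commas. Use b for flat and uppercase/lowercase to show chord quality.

v7, bIII

The diatonic triads in A major are A, Bm, C#m, D, E, F#m, G#dim. A, C#m, C#m7, D, E7 and Amaj7 are all diatonic. Em7 (E–G–B–D) is not: scale degree 5 in A major carries E (V). In A minor the chord on that degree is Em7, so here it functions as v7, borrowed from the parallel minor. C (C–E–G) doesn't fit — on degree 3 A major would have C#m (iii). C is the degree-3 chord of A minor, so it is the borrowed bIII.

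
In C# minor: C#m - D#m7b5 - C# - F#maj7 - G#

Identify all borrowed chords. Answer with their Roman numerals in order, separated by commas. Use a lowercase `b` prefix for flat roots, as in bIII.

I, IVmaj7

In C# minor (with V from harmonic minor) the diatonic chords are C#m, D#dim, E, F#m, G#, A, B. Of the given chords, C#m, D#m7b5 and G# are diatonic. C# (C#–E#–G#) doesn't fit — on degree 1 C# minor would have C#m (i). C# is the degree-1 chord of C# major, so it is the borrowed I. But F#maj7 (F#–A#–C#–E#) is foreign: the diatonic iv on degree 4 is F#m, whereas F#maj7 comes from C# major. It is labeled IVmaj7.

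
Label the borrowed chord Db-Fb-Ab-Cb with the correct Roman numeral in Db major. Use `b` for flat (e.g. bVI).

i7

The root Db is the diatonic 1st degree of Db major; the borrowing shows in the chord quality. Diatonically Db major has Db (I) on that degree; Db–Fb–Ab–Cb is instead the minor-seventh chord native to Db minor, so it takes the label i7.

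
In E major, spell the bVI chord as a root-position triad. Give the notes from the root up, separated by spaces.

bVI is built on the lowered scale degree 6. In E major degree 6 is C#; lowered it becomes C. Stacking thirds in E minor on C gives C–E–G.

C E G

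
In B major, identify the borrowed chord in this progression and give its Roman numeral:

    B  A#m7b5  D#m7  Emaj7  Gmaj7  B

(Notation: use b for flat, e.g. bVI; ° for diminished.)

In B major the diatonic chords are B, C#m, D#m, E, F#, G#m, A#dim. B, A#m7b5, D#m7 and Emaj7 all belong to that set. Gmaj7 (G–B–D–F#) doesn't fit — on degree 6 B major would have G#m (vi). Gmaj7 is the degree-6 chord of B minor, so it is the borrowed bVImaj7.

bVImaj7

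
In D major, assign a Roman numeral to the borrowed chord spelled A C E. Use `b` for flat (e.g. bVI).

v

A is scale degree 5 in D major. A–C–E is a minor chord — the form found in D minor, not the diatonic V (A). Borrowed into D major it is written v.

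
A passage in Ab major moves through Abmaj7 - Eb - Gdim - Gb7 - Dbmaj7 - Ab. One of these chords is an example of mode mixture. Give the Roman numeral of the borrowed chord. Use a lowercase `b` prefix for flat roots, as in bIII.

bVII7

In Ab major the diatonic chords are Ab, Bbm, Cm, Db, Eb, Fm, Gdim. Of the given chords, Abmaj7, Eb, Gdim, Dbmaj7 and Ab are diatonic. But Gb7 (Gb–Bb–Db–Fb) is foreign: the diatonic vii° on degree 7 is Gdim, whereas Gb7 comes from Ab minor. It is labeled bVII7.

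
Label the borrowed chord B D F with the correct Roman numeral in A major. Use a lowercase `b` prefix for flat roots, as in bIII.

The root B is the diatonic 2nd degree of A major; the borrowing shows in the chord quality. B–D–F is a diminished chord — the form found in A minor, not the diatonic ii (Bm). Borrowed into A major it is written ii°.

ii°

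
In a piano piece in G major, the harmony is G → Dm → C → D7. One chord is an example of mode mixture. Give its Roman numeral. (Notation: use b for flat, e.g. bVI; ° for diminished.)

G major has the diatonic set G, Am, Bm, C, D, Em, F#dim. G, C and D7 all belong to that set. But Dm (D–F–A) is foreign: the diatonic V on degree 5 is D, whereas Dm comes from G minor. It is labeled v.

v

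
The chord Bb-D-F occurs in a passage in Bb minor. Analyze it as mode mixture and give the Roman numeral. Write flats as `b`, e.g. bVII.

I

Bb is scale degree 1 in Bb minor. The diatonic chord on degree 1 would be Bbm (i), but Bb–D–F is the major chord from Bb major. As a borrowed chord it is labeled I.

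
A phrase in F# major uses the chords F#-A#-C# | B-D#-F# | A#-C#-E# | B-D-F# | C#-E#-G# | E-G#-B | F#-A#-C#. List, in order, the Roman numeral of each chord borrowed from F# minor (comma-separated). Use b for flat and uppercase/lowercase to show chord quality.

iv, bVII

F# major has the diatonic set F#, G#m, A#m, B, C#, D#m, E#dim. Of the given chords, F#–A#–C# = F#, B–D#–F# = B, A#–C#–E# = A#m and C#–E#–G# = C# are diatonic. But B–D–F# is foreign: the diatonic IV on degree 4 is B, whereas Bm comes from F# minor. It is labeled iv. E–G#–B doesn't fit — on degree 7 F# major would have E#dim (vii°). E is the degree-7 chord of F# minor, so it is the borrowed bVII.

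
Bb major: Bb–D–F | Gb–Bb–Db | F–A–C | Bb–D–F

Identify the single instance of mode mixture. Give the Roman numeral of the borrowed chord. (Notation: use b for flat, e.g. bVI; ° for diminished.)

bVI

Bb major has the diatonic set Bb, Cm, Dm, Eb, F, Gm, Adim. Bb–D–F = Bb and F–A–C = F both belong to that set. But Gb–Bb–Db is foreign: the diatonic vi on degree 6 is Gm, whereas Gb comes from Bb minor. It is labeled bVI.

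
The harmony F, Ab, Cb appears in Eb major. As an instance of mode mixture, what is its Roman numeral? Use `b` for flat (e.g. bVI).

ii°

F is scale degree 2 in Eb major. F–Ab–Cb is a diminished chord — the form found in Eb minor, not the diatonic ii (Fm). Borrowed into Eb major it is written ii°.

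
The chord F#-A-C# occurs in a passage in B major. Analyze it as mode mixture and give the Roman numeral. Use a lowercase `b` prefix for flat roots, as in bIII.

v

The root F# is the diatonic 5th degree of B major; the borrowing shows in the chord quality. F#–A–C# is a minor chord — the form found in B minor, not the diatonic V (F#). Borrowed into B major it is written v.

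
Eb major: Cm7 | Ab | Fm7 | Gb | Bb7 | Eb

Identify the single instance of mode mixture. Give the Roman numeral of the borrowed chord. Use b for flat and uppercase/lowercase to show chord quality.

bIII

Eb major has the diatonic set Eb, Fm, Gm, Ab, Bb, Cm, Ddim. Cm7, Ab, Fm7, Bb7 and Eb all belong to that set. But Gb (Gb–Bb–Db) is foreign: the diatonic iii on degree 3 is Gm, whereas Gb comes from Eb minor. It is labeled bIII.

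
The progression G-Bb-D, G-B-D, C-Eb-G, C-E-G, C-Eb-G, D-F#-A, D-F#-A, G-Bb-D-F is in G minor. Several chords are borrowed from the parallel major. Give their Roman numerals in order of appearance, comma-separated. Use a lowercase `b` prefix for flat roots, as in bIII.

I, IV

In G minor (with V from harmonic minor) the diatonic chords are Gm, Adim, Bb, Cm, D, Eb, F. G–Bb–D = Gm, C–Eb–G = Cm, D–F#–A = D and G–Bb–D–F = Gm7 all belong to that set. G–B–D is not: scale degree 1 in G minor carries Gm (i). In G major the chord on that degree is G, so here it functions as I, borrowed from the parallel major. C–E–G is not: scale degree 4 in G minor carries Cm (iv). In G major the chord on that degree is C, so here it functions as IV, borrowed from the parallel major.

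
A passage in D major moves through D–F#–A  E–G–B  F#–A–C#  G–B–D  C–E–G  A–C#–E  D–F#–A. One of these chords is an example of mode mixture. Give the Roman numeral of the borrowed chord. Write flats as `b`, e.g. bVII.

bVII

In D major the diatonic chords are D, Em, F#m, G, A, Bm, C#dim. Of the given chords, D–F#–A = D, E–G–B = Em, F#–A–C# = F#m, G–B–D = G and A–C#–E = A are diatonic. C–E–G is not: scale degree 7 in D major carries C#dim (vii°). In D minor the chord on that degree is C, so here it functions as bVII, borrowed from the parallel minor.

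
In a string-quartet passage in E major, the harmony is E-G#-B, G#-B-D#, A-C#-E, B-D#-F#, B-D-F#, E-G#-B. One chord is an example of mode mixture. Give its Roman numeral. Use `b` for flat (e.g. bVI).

v

The diatonic triads in E major are E, F#m, G#m, A, B, C#m, D#dim. Of the given chords, E–G#–B = E, G#–B–D# = G#m, A–C#–E = A and B–D#–F# = B are diatonic. B–D–F# is not: scale degree 5 in E major carries B (V). In E minor the chord on that degree is Bm, so here it functions as v, borrowed from the parallel minor.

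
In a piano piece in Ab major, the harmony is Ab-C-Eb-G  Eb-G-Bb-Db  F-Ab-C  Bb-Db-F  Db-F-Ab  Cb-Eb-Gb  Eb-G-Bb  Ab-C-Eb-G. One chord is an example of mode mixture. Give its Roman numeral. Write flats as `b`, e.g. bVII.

bIII

The diatonic triads in Ab major are Ab, Bbm, Cm, Db, Eb, Fm, Gdim. Ab–C–Eb–G = Abmaj7, Eb–G–Bb–Db = Eb7, F–Ab–C = Fm, Bb–Db–F = Bbm, Db–F–Ab = Db and Eb–G–Bb = Eb all belong to that set. Cb–Eb–Gb doesn't fit — on degree 3 Ab major would have Cm (iii). Cb is the degree-3 chord of Ab minor, so it is the borrowed bIII.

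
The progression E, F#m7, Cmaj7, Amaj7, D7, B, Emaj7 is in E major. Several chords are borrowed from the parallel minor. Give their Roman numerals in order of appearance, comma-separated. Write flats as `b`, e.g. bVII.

bVImaj7, bVII7

The diatonic triads in E major are E, F#m, G#m, A, B, C#m, D#dim. E, F#m7, Amaj7, B and Emaj7 all belong to that set. Cmaj7 (C–E–G–B) is not: scale degree 6 in E major carries C#m (vi). In E minor the chord on that degree is Cmaj7, so here it functions as bVImaj7, borrowed from the parallel minor. D7 (D–F#–A–C) is not: scale degree 7 in E major carries D#dim (vii°). In E minor the chord on that degree is D7, so here it functions as bVII7, borrowed from the parallel minor.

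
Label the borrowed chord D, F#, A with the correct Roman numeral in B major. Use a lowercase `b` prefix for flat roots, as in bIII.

bIII

D is the lowered form of scale degree 3 in B major (the diatonic degree 3 is D#). D–F#–A is a major chord — the form found in B minor, not the diatonic iii (D#m). Borrowed into B major it is written bIII.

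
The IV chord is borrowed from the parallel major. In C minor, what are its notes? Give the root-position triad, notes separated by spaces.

F A C

IV is built on scale degree 4, which is F in both C minor and its parallel. Stacking thirds in C major on F gives F–A–C.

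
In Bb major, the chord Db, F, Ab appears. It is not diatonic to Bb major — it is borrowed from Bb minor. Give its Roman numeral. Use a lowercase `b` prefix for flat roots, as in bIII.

In Bb major scale degree 3 is D; Db is its lowered form, from Bb minor. Diatonically Bb major has Dm (iii) on that degree; Db–F–Ab is instead the major chord native to Bb minor, so it takes the label bIII.

bIII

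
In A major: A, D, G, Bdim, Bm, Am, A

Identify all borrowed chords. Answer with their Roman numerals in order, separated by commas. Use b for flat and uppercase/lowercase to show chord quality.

bVII, ii°, i

A major has the diatonic set A, Bm, C#m, D, E, F#m, G#dim. A, D and Bm are all diatonic. But G (G–B–D) is foreign: the diatonic vii° on degree 7 is G#dim, whereas G comes from A minor. It is labeled bVII. But Bdim (B–D–F) is foreign: the diatonic ii on degree 2 is Bm, whereas Bdim comes from A minor. It is labeled ii°. But Am (A–C–E) is foreign: the diatonic I on degree 1 is A, whereas Am comes from A minor. It is labeled i.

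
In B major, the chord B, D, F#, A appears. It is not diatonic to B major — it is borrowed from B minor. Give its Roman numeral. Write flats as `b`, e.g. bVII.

B is scale degree 1 in B major. B–D–F#–A is a minor-seventh chord — the form found in B minor, not the diatonic I (B). Borrowed into B major it is written i7.

i7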